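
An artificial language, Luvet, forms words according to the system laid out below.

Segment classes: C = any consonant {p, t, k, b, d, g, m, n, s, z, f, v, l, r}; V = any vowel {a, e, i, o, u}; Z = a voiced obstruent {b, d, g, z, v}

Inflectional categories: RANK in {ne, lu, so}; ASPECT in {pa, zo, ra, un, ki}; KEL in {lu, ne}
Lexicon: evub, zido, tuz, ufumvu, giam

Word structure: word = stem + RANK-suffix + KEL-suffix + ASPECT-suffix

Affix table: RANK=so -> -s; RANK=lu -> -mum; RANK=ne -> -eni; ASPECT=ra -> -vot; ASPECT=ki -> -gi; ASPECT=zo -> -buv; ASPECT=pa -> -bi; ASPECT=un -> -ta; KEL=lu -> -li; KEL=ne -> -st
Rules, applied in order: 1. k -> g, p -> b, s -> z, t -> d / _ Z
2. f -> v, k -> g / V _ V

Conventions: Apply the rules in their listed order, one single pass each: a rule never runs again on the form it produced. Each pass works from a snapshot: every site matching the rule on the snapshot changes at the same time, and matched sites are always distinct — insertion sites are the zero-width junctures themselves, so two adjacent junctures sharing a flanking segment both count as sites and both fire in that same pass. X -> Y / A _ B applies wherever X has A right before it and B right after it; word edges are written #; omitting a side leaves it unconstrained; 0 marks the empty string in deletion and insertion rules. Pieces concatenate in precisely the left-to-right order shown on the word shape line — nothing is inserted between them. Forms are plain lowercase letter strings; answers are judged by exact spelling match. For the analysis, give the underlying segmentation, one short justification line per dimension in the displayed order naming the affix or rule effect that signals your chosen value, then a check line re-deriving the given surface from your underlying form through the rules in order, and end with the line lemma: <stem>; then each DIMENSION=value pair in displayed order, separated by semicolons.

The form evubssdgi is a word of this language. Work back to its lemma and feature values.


underlying: evub-s-st-gi
RANK=so - signalled by the affix -s
ASPECT=ki - signalled by the affix -gi
KEL=ne - signalled by the affix -st
check: evubsstgi -> evubssdgi -> evubssdgi
lemma: evub; RANK=so; ASPECT=ki; KEL=ne


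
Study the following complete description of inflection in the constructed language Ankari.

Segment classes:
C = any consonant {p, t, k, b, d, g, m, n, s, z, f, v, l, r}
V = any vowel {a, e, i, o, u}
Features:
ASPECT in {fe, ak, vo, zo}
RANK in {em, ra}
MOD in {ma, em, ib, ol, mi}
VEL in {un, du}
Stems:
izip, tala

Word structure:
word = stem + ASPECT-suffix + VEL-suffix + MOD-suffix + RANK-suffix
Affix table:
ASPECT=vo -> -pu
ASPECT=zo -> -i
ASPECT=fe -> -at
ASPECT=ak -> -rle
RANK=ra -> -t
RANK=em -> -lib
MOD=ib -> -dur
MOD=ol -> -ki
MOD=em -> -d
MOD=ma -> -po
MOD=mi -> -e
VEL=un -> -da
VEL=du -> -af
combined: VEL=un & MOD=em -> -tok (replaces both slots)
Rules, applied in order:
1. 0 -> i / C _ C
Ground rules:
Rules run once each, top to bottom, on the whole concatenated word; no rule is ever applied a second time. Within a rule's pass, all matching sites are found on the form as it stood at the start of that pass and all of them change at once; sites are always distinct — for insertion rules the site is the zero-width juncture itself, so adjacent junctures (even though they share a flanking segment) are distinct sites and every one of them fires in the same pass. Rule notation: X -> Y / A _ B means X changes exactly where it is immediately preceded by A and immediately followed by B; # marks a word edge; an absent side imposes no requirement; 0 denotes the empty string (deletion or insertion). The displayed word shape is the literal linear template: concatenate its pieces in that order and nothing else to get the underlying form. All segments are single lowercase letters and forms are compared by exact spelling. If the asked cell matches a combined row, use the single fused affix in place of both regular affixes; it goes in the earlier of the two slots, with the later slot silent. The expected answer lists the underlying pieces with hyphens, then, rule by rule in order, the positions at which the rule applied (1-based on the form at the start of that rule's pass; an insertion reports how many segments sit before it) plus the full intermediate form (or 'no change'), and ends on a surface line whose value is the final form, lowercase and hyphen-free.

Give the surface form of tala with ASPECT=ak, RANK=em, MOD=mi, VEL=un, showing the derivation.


underlying: tala-rle-da-e-lib
1. 0 -> i / C _ C: inserts after position(s) 5: talariledaelib
surface: talariledaelib


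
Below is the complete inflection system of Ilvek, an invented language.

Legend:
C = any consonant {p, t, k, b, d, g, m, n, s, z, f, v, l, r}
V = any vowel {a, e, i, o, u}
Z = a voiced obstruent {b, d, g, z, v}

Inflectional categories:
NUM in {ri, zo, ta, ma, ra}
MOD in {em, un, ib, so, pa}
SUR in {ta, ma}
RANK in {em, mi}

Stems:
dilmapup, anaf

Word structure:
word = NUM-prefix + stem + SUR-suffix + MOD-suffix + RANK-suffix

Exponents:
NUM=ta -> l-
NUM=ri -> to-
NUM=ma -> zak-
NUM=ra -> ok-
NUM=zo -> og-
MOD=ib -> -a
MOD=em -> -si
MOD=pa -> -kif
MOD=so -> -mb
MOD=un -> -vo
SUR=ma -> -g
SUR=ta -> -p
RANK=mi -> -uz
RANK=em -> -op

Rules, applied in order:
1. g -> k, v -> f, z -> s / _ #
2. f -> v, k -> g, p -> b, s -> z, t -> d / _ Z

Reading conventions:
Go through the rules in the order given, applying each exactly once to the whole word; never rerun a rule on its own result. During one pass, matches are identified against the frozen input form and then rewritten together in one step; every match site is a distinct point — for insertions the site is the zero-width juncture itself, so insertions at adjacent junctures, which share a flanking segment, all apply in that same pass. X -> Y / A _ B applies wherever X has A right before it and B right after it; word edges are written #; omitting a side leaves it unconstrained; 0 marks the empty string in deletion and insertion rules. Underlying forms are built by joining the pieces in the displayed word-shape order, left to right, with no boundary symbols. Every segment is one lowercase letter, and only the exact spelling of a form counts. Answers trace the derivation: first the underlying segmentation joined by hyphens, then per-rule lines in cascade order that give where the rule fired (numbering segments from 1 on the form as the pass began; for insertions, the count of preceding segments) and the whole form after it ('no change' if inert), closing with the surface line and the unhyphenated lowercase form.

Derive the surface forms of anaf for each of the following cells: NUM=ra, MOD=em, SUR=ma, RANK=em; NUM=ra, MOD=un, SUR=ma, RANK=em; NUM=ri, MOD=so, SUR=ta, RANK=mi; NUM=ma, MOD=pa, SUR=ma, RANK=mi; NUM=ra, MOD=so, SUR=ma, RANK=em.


cell NUM=ra, MOD=em, SUR=ma, RANK=em:
underlying: ok-anaf-g-si-op
1. g -> k, v -> f, z -> s / _ #: no change
2. f -> v, k -> g, p -> b, s -> z, t -> d / _ Z: fires at position(s) 6: okanavgsiop
surface: okanavgsiop

cell NUM=ra, MOD=un, SUR=ma, RANK=em:
underlying: ok-anaf-g-vo-op
1. g -> k, v -> f, z -> s / _ #: no change
2. f -> v, k -> g, p -> b, s -> z, t -> d / _ Z: fires at position(s) 6: okanavgvoop
surface: okanavgvoop

cell NUM=ri, MOD=so, SUR=ta, RANK=mi:
underlying: to-anaf-p-mb-uz
1. g -> k, v -> f, z -> s / _ #: fires at position(s) 11: toanafpmbus
2. f -> v, k -> g, p -> b, s -> z, t -> d / _ Z: no change
surface: toanafpmbus

cell NUM=ma, MOD=pa, SUR=ma, RANK=mi:
underlying: zak-anaf-g-kif-uz
1. g -> k, v -> f, z -> s / _ #: fires at position(s) 13: zakanafgkifus
2. f -> v, k -> g, p -> b, s -> z, t -> d / _ Z: fires at position(s) 7: zakanavgkifus
surface: zakanavgkifus

cell NUM=ra, MOD=so, SUR=ma, RANK=em:
underlying: ok-anaf-g-mb-op
1. g -> k, v -> f, z -> s / _ #: no change
2. f -> v, k -> g, p -> b, s -> z, t -> d / _ Z: fires at position(s) 6: okanavgmbop
surface: okanavgmbop


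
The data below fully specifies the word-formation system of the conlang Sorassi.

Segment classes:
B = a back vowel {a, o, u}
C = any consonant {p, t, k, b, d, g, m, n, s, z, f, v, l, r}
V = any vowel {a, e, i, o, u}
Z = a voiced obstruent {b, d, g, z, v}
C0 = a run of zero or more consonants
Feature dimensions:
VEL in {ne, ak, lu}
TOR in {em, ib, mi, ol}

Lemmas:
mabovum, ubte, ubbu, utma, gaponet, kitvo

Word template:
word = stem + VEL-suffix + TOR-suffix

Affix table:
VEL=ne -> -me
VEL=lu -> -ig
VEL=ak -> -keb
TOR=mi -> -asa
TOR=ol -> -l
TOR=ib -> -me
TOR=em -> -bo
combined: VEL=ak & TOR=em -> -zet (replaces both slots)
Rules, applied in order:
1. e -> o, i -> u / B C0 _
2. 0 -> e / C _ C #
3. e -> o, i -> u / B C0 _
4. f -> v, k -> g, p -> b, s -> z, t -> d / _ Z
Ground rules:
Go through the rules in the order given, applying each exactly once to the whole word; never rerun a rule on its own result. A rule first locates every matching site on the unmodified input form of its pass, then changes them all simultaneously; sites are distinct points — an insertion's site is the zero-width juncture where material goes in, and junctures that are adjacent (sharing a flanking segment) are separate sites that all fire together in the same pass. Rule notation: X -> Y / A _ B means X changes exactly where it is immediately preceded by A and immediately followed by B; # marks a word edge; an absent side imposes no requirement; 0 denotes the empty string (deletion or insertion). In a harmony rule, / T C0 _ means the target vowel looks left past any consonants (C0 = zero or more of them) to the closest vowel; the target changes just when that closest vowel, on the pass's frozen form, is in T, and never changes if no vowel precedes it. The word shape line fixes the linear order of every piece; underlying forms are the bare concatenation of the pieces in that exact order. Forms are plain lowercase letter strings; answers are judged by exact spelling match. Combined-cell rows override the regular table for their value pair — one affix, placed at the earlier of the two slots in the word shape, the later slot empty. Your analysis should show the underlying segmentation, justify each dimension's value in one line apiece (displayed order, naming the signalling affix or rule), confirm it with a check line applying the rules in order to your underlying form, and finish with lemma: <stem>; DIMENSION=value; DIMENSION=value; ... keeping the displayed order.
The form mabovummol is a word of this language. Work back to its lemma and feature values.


underlying: mabovum-me-l
VEL=ne - signalled by the affix -me
TOR=ol - signalled by the affix -l
check: mabovummel -> mabovummol -> mabovummol -> mabovummol -> mabovummol
lemma: mabovum; VEL=ne; TOR=ol


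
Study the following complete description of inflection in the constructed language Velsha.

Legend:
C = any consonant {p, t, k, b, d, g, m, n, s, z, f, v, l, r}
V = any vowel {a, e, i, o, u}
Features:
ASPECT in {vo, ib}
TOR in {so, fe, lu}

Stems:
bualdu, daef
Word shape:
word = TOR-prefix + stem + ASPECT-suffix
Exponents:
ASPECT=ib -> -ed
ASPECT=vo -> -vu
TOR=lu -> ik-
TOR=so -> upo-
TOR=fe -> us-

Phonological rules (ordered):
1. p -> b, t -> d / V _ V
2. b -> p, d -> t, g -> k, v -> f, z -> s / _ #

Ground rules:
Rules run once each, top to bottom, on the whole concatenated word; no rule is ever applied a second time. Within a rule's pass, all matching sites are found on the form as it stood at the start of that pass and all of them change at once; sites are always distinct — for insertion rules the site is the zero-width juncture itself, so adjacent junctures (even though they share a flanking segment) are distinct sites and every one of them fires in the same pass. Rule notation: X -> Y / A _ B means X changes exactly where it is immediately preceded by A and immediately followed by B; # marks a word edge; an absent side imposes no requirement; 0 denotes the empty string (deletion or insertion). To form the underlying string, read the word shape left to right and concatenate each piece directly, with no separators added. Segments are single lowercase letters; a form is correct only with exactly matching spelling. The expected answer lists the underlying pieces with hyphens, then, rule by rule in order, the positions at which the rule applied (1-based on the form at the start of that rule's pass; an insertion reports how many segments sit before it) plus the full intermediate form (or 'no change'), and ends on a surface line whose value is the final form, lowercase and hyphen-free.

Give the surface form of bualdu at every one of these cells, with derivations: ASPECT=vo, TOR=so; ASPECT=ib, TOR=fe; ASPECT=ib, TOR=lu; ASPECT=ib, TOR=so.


cell ASPECT=vo, TOR=so:
underlying: upo-bualdu-vu
1. p -> b, t -> d / V _ V: fires at position(s) 2: ubobualduvu
2. b -> p, d -> t, g -> k, v -> f, z -> s / _ #: no change
surface: ubobualduvu

cell ASPECT=ib, TOR=fe:
underlying: us-bualdu-ed
1. p -> b, t -> d / V _ V: no change
2. b -> p, d -> t, g -> k, v -> f, z -> s / _ #: fires at position(s) 10: usbualduet
surface: usbualduet

cell ASPECT=ib, TOR=lu:
underlying: ik-bualdu-ed
1. p -> b, t -> d / V _ V: no change
2. b -> p, d -> t, g -> k, v -> f, z -> s / _ #: fires at position(s) 10: ikbualduet
surface: ikbualduet

cell ASPECT=ib, TOR=so:
underlying: upo-bualdu-ed
1. p -> b, t -> d / V _ V: fires at position(s) 2: ubobualdued
2. b -> p, d -> t, g -> k, v -> f, z -> s / _ #: fires at position(s) 11: ubobualduet
surface: ubobualduet


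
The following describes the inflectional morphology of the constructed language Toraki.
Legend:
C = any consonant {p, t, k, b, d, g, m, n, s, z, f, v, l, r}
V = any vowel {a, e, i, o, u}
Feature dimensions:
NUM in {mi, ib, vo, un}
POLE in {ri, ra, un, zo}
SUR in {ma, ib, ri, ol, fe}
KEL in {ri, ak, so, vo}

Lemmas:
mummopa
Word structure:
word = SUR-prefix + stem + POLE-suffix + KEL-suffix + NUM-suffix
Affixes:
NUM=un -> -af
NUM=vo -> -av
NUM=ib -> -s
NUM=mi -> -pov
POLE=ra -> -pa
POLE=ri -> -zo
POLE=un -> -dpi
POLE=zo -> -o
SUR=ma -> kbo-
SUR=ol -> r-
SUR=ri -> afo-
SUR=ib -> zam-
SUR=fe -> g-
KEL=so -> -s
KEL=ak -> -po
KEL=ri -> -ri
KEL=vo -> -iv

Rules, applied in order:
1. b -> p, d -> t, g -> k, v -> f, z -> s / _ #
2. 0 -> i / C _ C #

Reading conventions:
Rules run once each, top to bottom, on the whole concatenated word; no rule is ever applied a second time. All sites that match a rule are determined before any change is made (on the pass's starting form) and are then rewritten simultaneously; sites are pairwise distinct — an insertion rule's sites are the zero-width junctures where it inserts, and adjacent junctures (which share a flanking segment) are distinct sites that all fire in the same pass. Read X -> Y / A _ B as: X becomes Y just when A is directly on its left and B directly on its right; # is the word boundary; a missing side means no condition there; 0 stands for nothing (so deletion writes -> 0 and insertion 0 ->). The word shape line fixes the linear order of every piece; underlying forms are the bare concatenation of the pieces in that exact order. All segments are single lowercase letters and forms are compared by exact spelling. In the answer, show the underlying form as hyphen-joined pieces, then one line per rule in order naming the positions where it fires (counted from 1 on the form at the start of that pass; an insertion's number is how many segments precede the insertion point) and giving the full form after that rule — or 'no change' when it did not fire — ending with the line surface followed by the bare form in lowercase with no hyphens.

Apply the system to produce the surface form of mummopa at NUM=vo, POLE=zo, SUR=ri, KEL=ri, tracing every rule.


underlying: afo-mummopa-o-ri-av
1. b -> p, d -> t, g -> k, v -> f, z -> s / _ #: fires at position(s) 15: afomummopaoriaf
2. 0 -> i / C _ C #: no change
surface: afomummopaoriaf


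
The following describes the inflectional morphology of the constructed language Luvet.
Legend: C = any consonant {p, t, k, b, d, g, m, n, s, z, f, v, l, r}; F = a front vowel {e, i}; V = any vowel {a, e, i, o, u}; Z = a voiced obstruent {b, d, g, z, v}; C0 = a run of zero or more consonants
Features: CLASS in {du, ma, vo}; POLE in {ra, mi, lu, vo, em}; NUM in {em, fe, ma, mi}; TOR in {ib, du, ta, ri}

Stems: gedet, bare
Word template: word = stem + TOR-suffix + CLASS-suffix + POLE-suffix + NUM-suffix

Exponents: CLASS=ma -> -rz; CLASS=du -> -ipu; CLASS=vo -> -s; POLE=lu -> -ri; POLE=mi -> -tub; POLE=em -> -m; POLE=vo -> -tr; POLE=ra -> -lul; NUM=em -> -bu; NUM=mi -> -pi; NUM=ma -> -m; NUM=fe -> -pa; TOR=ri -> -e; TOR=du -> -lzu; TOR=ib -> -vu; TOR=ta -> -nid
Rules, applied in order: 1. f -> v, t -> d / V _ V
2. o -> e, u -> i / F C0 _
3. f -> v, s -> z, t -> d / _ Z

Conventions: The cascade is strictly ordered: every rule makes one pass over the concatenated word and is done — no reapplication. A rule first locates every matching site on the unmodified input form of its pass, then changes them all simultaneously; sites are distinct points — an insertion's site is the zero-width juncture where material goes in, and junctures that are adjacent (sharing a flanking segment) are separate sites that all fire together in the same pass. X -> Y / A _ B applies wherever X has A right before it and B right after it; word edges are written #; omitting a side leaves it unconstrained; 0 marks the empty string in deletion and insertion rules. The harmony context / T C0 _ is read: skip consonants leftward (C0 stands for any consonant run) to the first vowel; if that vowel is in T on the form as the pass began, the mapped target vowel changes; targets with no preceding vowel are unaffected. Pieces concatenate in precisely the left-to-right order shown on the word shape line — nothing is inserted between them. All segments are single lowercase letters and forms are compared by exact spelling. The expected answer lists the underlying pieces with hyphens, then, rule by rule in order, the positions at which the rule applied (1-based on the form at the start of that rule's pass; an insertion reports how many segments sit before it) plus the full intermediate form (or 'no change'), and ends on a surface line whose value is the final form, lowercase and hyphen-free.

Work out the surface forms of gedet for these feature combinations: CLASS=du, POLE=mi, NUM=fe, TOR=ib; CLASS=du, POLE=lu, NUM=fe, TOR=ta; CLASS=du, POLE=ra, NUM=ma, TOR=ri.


cell CLASS=du, POLE=mi, NUM=fe, TOR=ib:
underlying: gedet-vu-ipu-tub-pa
1. f -> v, t -> d / V _ V: fires at position(s) 11: gedetvuipudubpa
2. o -> e, u -> i / F C0 _: fires at position(s) 7, 10: gedetviipidubpa
3. f -> v, s -> z, t -> d / _ Z: fires at position(s) 5: gededviipidubpa
surface: gededviipidubpa

cell CLASS=du, POLE=lu, NUM=fe, TOR=ta:
underlying: gedet-nid-ipu-ri-pa
1. f -> v, t -> d / V _ V: no change
2. o -> e, u -> i / F C0 _: fires at position(s) 11: gedetnidipiripa
3. f -> v, s -> z, t -> d / _ Z: no change
surface: gedetnidipiripa

cell CLASS=du, POLE=ra, NUM=ma, TOR=ri:
underlying: gedet-e-ipu-lul-m
1. f -> v, t -> d / V _ V: fires at position(s) 5: gededeipululm
2. o -> e, u -> i / F C0 _: fires at position(s) 9: gededeipilulm
3. f -> v, s -> z, t -> d / _ Z: no change
surface: gededeipilulm


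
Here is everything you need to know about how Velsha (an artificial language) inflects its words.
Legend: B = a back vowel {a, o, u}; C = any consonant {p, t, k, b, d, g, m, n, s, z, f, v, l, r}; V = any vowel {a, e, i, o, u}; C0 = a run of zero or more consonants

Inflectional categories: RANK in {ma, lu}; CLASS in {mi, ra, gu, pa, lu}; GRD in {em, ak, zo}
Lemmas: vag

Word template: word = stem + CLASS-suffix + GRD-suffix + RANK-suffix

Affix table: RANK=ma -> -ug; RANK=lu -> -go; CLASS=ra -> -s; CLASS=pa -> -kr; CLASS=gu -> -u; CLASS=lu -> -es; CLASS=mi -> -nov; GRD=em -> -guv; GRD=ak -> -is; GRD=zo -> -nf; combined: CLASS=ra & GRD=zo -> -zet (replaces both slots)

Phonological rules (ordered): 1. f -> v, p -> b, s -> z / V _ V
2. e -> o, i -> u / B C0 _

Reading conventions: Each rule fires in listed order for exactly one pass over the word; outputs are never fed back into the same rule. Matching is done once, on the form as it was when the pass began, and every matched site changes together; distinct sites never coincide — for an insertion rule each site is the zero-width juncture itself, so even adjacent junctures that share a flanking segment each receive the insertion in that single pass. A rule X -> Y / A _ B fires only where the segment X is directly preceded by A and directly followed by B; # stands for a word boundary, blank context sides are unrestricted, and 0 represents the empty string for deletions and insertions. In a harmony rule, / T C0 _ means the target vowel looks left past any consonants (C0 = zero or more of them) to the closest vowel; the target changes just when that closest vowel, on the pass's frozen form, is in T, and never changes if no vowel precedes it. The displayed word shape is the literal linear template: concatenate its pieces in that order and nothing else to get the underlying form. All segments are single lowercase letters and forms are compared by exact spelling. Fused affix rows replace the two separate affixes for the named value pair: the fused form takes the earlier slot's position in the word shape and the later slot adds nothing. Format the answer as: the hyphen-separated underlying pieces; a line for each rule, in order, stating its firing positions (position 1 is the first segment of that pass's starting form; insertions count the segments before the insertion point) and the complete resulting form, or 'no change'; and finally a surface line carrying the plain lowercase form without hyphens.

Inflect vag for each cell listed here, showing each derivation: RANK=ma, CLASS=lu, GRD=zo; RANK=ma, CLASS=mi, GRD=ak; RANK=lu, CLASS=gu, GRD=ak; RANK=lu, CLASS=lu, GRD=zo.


cell RANK=ma, CLASS=lu, GRD=zo:
underlying: vag-es-nf-ug
1. f -> v, p -> b, s -> z / V _ V: no change
2. e -> o, i -> u / B C0 _: fires at position(s) 4: vagosnfug
surface: vagosnfug

cell RANK=ma, CLASS=mi, GRD=ak:
underlying: vag-nov-is-ug
1. f -> v, p -> b, s -> z / V _ V: fires at position(s) 8: vagnovizug
2. e -> o, i -> u / B C0 _: fires at position(s) 7: vagnovuzug
surface: vagnovuzug

cell RANK=lu, CLASS=gu, GRD=ak:
underlying: vag-u-is-go
1. f -> v, p -> b, s -> z / V _ V: no change
2. e -> o, i -> u / B C0 _: fires at position(s) 5: vaguusgo
surface: vaguusgo

cell RANK=lu, CLASS=lu, GRD=zo:
underlying: vag-es-nf-go
1. f -> v, p -> b, s -> z / V _ V: no change
2. e -> o, i -> u / B C0 _: fires at position(s) 4: vagosnfgo
surface: vagosnfgo


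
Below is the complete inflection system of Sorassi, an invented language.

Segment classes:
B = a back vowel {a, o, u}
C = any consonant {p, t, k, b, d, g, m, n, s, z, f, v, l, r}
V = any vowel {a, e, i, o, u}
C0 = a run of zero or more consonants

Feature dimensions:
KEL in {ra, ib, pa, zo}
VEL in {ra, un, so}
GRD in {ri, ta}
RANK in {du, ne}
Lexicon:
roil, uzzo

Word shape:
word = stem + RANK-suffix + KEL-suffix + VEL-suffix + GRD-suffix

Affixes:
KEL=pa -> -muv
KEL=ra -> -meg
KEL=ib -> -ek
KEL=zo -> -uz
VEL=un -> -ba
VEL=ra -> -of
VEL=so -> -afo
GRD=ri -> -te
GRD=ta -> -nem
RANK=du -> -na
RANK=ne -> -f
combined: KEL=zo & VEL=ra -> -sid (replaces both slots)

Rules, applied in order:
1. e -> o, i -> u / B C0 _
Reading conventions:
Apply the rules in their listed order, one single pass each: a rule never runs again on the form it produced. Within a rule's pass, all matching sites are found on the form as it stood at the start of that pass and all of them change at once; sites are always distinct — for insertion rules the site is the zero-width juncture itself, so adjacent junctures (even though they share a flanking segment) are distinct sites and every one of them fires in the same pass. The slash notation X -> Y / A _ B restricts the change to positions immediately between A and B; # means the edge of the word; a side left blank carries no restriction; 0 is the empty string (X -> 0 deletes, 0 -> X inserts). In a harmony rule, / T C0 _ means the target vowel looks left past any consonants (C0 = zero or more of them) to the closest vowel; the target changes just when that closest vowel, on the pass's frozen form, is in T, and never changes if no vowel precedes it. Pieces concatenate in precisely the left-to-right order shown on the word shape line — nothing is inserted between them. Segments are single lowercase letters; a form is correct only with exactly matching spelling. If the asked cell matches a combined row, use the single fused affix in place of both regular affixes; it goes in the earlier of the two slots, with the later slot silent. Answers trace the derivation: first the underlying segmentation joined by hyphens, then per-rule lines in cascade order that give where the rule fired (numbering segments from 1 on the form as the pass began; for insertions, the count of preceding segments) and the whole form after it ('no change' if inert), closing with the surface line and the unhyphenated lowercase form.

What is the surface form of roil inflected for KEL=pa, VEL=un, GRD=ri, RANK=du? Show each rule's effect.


underlying: roil-na-muv-ba-te
1. e -> o, i -> u / B C0 _: fires at position(s) 3, 13: roulnamuvbato
surface: roulnamuvbato


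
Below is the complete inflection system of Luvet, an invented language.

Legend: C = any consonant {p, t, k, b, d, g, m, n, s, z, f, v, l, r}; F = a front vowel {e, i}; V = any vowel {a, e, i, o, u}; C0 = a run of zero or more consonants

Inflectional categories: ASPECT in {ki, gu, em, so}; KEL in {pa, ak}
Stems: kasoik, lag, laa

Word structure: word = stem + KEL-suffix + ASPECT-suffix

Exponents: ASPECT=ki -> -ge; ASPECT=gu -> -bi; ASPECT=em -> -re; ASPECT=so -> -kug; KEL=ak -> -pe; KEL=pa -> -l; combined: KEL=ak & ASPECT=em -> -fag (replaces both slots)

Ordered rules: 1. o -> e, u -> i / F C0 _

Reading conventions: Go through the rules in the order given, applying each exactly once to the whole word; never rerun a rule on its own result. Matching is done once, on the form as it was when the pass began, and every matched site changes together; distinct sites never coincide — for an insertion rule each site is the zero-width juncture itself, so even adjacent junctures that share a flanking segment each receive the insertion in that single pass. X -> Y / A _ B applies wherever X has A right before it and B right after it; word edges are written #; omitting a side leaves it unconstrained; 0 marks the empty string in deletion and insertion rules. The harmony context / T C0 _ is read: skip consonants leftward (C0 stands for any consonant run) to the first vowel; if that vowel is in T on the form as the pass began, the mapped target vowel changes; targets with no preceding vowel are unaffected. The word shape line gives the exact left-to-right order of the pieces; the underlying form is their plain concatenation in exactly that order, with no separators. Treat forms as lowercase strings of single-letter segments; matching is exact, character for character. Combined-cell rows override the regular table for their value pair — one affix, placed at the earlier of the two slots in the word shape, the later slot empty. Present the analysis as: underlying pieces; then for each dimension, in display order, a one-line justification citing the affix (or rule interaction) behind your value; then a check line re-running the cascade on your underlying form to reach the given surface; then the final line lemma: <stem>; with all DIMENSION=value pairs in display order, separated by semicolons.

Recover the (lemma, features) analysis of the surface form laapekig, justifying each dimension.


underlying: laa-pe-kug
ASPECT=so - signalled by the affix -kug
KEL=ak - signalled by the affix -pe
check: laapekug -> laapekig
lemma: laa; ASPECT=so; KEL=ak


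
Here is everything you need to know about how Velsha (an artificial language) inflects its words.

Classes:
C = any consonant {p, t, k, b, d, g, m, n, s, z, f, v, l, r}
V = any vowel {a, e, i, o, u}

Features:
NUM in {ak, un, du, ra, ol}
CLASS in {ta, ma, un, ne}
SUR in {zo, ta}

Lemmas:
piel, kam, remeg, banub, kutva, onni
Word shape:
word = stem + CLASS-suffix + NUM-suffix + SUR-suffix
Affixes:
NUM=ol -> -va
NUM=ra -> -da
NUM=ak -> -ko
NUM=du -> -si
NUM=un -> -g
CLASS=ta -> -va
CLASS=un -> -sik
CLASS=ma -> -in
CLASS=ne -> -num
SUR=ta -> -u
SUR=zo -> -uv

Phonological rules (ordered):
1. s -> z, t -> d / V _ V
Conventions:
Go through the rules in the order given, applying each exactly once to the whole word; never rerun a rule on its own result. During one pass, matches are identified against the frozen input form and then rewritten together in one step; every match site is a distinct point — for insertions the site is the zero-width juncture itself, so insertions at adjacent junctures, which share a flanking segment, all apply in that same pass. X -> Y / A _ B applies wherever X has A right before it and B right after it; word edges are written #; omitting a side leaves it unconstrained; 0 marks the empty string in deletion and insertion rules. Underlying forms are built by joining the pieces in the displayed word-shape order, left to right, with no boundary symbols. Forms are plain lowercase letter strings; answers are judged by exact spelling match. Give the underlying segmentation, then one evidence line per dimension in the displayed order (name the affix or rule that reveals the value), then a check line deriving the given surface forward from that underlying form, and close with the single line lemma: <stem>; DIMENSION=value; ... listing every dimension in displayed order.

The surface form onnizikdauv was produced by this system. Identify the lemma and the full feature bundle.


underlying: onni-sik-da-uv
NUM=ra - signalled by the affix -da
CLASS=un - signalled by the affix -sik
SUR=zo - signalled by the affix -uv
check: onnisikdauv -> onnizikdauv
lemma: onni; NUM=ra; CLASS=un; SUR=zo


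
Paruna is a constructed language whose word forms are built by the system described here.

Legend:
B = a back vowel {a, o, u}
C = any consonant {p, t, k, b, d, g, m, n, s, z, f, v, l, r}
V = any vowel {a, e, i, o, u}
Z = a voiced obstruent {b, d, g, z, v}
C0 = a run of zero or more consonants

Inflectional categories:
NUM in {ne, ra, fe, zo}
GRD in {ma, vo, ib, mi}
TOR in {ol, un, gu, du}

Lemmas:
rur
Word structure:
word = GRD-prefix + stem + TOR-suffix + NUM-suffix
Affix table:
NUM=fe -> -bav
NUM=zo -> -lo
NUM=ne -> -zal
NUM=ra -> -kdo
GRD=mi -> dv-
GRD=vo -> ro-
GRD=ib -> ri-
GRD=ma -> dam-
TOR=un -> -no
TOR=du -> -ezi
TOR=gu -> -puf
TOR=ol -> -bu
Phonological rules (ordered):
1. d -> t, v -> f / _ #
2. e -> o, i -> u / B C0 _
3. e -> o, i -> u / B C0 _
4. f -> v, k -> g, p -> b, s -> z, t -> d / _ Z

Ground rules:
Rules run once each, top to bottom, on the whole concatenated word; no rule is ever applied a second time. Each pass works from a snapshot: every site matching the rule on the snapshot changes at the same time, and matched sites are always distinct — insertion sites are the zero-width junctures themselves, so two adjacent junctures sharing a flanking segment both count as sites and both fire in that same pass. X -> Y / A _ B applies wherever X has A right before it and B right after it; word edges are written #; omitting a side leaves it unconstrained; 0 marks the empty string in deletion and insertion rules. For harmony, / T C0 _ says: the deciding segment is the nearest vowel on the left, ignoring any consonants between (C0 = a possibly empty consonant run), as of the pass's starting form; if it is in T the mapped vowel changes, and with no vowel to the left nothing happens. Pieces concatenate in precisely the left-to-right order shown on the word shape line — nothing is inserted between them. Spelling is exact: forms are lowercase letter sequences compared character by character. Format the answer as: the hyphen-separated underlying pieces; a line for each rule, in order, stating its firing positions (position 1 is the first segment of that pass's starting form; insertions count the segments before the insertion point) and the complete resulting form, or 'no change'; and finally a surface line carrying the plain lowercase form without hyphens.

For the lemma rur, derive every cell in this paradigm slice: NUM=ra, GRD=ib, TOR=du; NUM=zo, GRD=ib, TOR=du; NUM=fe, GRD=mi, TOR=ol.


cell NUM=ra, GRD=ib, TOR=du:
underlying: ri-rur-ezi-kdo
1. d -> t, v -> f / _ #: no change
2. e -> o, i -> u / B C0 _: fires at position(s) 6: rirurozikdo
3. e -> o, i -> u / B C0 _: fires at position(s) 8: rirurozukdo
4. f -> v, k -> g, p -> b, s -> z, t -> d / _ Z: fires at position(s) 9: rirurozugdo
surface: rirurozugdo

cell NUM=zo, GRD=ib, TOR=du:
underlying: ri-rur-ezi-lo
1. d -> t, v -> f / _ #: no change
2. e -> o, i -> u / B C0 _: fires at position(s) 6: rirurozilo
3. e -> o, i -> u / B C0 _: fires at position(s) 8: rirurozulo
4. f -> v, k -> g, p -> b, s -> z, t -> d / _ Z: no change
surface: rirurozulo

cell NUM=fe, GRD=mi, TOR=ol:
underlying: dv-rur-bu-bav
1. d -> t, v -> f / _ #: fires at position(s) 10: dvrurbubaf
2. e -> o, i -> u / B C0 _: no change
3. e -> o, i -> u / B C0 _: no change
4. f -> v, k -> g, p -> b, s -> z, t -> d / _ Z: no change
surface: dvrurbubaf


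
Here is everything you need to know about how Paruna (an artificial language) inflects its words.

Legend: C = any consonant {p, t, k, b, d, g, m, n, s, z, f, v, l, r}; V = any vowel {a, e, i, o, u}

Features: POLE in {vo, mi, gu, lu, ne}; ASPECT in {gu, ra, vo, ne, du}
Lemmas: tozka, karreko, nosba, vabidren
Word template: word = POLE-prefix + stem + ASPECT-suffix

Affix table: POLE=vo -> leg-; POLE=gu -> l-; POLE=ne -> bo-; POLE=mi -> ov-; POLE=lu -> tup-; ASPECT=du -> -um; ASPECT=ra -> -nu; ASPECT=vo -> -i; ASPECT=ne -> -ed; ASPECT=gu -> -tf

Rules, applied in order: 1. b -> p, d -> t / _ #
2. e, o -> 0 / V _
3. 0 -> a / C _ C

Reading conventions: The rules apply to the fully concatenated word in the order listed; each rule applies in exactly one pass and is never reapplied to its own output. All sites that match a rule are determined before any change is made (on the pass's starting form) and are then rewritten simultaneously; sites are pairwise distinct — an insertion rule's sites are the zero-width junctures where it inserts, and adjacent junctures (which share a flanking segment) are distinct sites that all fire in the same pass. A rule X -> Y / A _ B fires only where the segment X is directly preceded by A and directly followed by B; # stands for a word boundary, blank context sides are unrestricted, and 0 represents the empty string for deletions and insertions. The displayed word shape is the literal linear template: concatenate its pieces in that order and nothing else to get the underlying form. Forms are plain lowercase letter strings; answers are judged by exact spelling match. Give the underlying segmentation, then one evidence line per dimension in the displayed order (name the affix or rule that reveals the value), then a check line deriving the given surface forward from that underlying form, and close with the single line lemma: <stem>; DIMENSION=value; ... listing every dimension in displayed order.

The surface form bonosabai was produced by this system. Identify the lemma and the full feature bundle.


underlying: bo-nosba-i
POLE=ne - signalled by the affix bo-
ASPECT=vo - signalled by the affix -i
check: bonosbai -> bonosbai -> bonosbai -> bonosabai
lemma: nosba; POLE=ne; ASPECT=vo


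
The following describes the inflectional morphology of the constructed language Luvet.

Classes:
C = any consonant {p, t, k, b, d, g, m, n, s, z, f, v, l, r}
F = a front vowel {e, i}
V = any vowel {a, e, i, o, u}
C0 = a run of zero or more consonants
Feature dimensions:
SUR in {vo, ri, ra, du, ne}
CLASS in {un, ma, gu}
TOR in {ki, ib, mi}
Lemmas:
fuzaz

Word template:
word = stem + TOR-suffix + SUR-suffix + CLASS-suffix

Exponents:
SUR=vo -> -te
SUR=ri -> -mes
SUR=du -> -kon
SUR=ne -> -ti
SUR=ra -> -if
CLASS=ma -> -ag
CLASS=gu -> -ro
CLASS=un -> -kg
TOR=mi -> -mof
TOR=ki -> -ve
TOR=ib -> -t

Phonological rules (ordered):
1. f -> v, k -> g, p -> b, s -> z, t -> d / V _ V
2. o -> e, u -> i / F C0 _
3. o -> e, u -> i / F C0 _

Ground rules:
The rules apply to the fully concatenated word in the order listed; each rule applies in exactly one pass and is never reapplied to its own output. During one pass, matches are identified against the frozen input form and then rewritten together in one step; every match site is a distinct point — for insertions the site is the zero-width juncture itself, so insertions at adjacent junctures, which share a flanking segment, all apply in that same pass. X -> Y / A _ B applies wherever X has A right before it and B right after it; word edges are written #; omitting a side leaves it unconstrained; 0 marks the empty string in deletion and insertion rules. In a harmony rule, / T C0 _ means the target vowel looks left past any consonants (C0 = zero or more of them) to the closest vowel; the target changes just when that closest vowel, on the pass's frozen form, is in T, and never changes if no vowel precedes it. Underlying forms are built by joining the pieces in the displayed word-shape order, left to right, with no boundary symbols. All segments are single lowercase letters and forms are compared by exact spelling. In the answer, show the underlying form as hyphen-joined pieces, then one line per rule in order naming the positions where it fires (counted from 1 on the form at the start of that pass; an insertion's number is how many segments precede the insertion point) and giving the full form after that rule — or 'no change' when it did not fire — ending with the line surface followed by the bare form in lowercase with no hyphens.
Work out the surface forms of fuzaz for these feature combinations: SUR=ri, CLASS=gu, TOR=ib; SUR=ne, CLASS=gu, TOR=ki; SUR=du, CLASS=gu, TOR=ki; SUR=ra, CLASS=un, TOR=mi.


cell SUR=ri, CLASS=gu, TOR=ib:
underlying: fuzaz-t-mes-ro
1. f -> v, k -> g, p -> b, s -> z, t -> d / V _ V: no change
2. o -> e, u -> i / F C0 _: fires at position(s) 11: fuzaztmesre
3. o -> e, u -> i / F C0 _: no change
surface: fuzaztmesre

cell SUR=ne, CLASS=gu, TOR=ki:
underlying: fuzaz-ve-ti-ro
1. f -> v, k -> g, p -> b, s -> z, t -> d / V _ V: fires at position(s) 8: fuzazvediro
2. o -> e, u -> i / F C0 _: fires at position(s) 11: fuzazvedire
3. o -> e, u -> i / F C0 _: no change
surface: fuzazvedire

cell SUR=du, CLASS=gu, TOR=ki:
underlying: fuzaz-ve-kon-ro
1. f -> v, k -> g, p -> b, s -> z, t -> d / V _ V: fires at position(s) 8: fuzazvegonro
2. o -> e, u -> i / F C0 _: fires at position(s) 9: fuzazvegenro
3. o -> e, u -> i / F C0 _: fires at position(s) 12: fuzazvegenre
surface: fuzazvegenre

cell SUR=ra, CLASS=un, TOR=mi:
underlying: fuzaz-mof-if-kg
1. f -> v, k -> g, p -> b, s -> z, t -> d / V _ V: fires at position(s) 8: fuzazmovifkg
2. o -> e, u -> i / F C0 _: no change
3. o -> e, u -> i / F C0 _: no change
surface: fuzazmovifkg


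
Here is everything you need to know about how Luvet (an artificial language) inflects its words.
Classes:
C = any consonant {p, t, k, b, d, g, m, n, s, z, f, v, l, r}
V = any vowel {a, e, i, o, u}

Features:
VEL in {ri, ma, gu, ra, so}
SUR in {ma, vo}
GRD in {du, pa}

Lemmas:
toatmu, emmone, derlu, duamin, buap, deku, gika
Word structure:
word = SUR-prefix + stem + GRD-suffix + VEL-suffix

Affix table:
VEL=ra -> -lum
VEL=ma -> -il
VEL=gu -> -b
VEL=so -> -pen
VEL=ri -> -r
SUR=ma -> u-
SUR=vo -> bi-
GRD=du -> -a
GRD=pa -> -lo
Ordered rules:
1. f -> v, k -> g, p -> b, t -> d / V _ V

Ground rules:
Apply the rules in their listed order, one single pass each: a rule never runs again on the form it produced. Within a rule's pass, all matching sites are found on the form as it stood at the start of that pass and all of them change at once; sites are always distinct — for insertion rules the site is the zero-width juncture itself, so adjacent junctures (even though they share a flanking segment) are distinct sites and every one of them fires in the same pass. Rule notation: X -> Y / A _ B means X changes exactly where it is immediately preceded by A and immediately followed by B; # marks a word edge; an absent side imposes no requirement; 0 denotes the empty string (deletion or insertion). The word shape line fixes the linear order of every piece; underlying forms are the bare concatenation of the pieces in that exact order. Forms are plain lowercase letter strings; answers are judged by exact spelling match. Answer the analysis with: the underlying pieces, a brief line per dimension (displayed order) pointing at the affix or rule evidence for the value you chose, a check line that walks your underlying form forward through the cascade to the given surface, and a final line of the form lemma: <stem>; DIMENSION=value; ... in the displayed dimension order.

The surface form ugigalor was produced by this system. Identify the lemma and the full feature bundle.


underlying: u-gika-lo-r
VEL=ri - signalled by the affix -r
SUR=ma - signalled by the affix u-
GRD=pa - signalled by the affix -lo
check: ugikalor -> ugigalor
lemma: gika; VEL=ri; SUR=ma; GRD=pa
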